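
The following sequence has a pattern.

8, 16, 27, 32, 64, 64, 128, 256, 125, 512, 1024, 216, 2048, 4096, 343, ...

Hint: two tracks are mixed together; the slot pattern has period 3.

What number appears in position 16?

The slot pattern repeats as AAB (period 3), so there are 2 interleaved tracks.
Stream A = 8, 16, 32, 64, 128, 256, 512, 1024, 2048, 4096: powers 2^3, 2^4, 2^5, ….
Stream B = 27, 64, 125, 216, 343: perfect cubes starting at 3³.
Term 16 comes from stream A (its 11th entry): 8192.

8192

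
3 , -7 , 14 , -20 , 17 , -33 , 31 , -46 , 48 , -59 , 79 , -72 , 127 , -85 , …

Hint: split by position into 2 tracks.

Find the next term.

206

The terms cycle through 2 interleaved subsequences.
Subsequence A = 3, 14, 17, 31, 48, 79, 127: each term equals the sum of the previous two.
Subsequence B = -7, -20, -33, -46, -59, -72, -85: arithmetic, step −13.
Term 15 comes from subsequence A (its 8th entry): 206.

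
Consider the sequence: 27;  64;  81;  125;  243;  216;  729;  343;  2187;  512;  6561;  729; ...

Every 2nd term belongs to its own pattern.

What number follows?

19683

Split by position mod 2 into 2 tracks.
Track A: 27, 81, 243, 729, 2187, 6561. Successive powers of 3.
Track B: 64, 125, 216, 343, 512, 729. Consecutive cubes n³ from n = 4.
Position 13 falls in track A as its term 7, giving 19683.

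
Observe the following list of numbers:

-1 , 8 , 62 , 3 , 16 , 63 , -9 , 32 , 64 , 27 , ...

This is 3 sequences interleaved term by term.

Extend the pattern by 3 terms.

64, 65, -81

Taking every 3rd term gives 3 separate tracks.
Track A = -1, 3, -9, 27: multiplying by -3 each time.
Track B = 8, 16, 32: successive powers of 2.
Track C = 62, 63, 64: arithmetic, step +1.
Position 11 falls in track B as its term 4, giving 64.
Term 12 comes from track C (its 4th entry): 65.
Position 13 falls in track A as its term 5, giving -81.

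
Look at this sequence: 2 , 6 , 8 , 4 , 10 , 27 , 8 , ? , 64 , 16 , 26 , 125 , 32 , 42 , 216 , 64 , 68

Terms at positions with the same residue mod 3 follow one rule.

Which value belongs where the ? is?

16

The terms cycle through 3 interleaved subsequences.
Track A = 2, 4, 8, 16, 32, 64: successive powers of 2.
Track B = 6, 10, ?, 26, 42, 68: a Fibonacci-like recurrence a_n = a_{n-1} + a_{n-2}.
Track C = 8, 27, 64, 125, 216: consecutive cubes n³ from n = 2.
The gap is track B's term 3; the rule gives 16.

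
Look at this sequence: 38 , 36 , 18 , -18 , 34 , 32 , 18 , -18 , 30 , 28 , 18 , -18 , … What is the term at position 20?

-18

The slot pattern repeats as AABB (period 4), so there are 2 interleaved tracks.
Subsequence A: 38, 36, 34, 32, 30, 28 — subtracting 2 each time.
Subsequence B: 18, -18, 18, -18, 18, -18 — alternating ±18.
The 20th slot belongs to subsequence B; its 10th term is -18.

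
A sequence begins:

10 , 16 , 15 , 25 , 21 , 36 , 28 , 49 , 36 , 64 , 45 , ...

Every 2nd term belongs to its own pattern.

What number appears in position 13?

Split by position mod 2 into 2 tracks.
Subsequence A: 10, 15, 21, 28, 36, 45 — the triangular numbers T_4, T_5, ….
Subsequence B: 16, 25, 36, 49, 64 — perfect squares starting at 4².
Term 13 comes from subsequence A (its 7th entry): 55.

55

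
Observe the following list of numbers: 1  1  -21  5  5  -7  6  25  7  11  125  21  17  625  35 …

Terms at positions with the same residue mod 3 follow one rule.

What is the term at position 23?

The terms cycle through 3 interleaved subsequences.
Subsequence A: 1, 5, 6, 11, 17 (Fibonacci-style (each term is the sum of the two before it)).
Subsequence B: 1, 5, 25, 125, 625 (successive powers of 5).
Subsequence C: -21, -7, 7, 21, 35 (arithmetic with common difference +14).
Position 23 → subsequence B, term 8 = 78125.

78125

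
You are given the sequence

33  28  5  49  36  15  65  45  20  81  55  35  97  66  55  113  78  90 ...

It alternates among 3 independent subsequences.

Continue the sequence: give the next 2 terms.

Taking every 3rd term gives 3 separate tracks.
Stream A: 33, 49, 65, 81, 97, 113. Arithmetic with common difference +16.
Stream B: 28, 36, 45, 55, 66, 78. Triangular numbers n(n+1)/2 for n = 7, 8, ….
Stream C: 5, 15, 20, 35, 55, 90. Each term equals the sum of the previous two.
The 19th slot belongs to stream A; its 7th term is 129.
Position 20 falls in stream B as its term 7, giving 91.

129, 91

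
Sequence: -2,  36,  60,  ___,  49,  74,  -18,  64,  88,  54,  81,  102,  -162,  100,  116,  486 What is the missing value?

6

The terms cycle through 3 interleaved subsequences.
Stream A = -2, ?, -18, 54, -162, 486: geometric with ratio -3.
Stream B = 36, 49, 64, 81, 100: perfect squares starting at 6².
Stream C = 60, 74, 88, 102, 116: linear: a_n = 46 + 14·n.
Stream A's pattern makes the blank 6.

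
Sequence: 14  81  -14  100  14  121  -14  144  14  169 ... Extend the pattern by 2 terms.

-14, 196

Odd-indexed and even-indexed terms follow separate rules.
Track A is 14, -14, 14, -14, 14, which is oscillating between 14 and -14.
Track B is 81, 100, 121, 144, 169, which is consecutive squares n² from n = 9.
Position 11 → track A, term 6 = -14.
Position 12 → track B, term 6 = 196.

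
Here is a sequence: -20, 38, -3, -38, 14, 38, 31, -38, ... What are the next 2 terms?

The terms cycle through 2 interleaved subsequences.
Track A is -20, -3, 14, 31, which is arithmetic with common difference +17.
Track B is 38, -38, 38, -38, which is alternating ±38.
The 9th slot belongs to track A; its 5th term is 48.
The 10th slot belongs to track B; its 5th term is 38.

48, 38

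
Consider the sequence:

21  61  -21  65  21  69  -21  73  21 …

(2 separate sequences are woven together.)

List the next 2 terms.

77, -21

Split by position mod 2 into 2 tracks.
Track A: 21, -21, 21, -21, 21 — oscillating between 21 and -21.
Track B: 61, 65, 69, 73 — linear: a_n = 57 + 4·n.
Term 10 comes from track B (its 5th entry): 77.
Position 11 falls in track A as its term 6, giving -21.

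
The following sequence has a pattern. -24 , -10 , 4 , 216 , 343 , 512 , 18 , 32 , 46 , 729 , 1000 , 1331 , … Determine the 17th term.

2197

Reading positions in blocks of 6 reveals the pattern AAABBB — 2 tracks woven together.
Track A: -24, -10, 4, 18, 32, 46. Arithmetic with common difference +14.
Track B: 216, 343, 512, 729, 1000, 1331. The cubes 6³, 7³, 8³, ….
Position 17 falls in track B as its term 8, giving 2197.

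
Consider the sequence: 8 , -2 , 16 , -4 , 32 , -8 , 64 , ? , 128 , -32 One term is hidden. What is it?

-16

Taking every 2nd term gives 2 separate tracks.
Track A is 8, 16, 32, 64, 128, which is successive powers of 2.
Track B is -2, -4, -8, ?, -32, which is geometric, ×2 each step.
Track B's pattern makes the blank -16.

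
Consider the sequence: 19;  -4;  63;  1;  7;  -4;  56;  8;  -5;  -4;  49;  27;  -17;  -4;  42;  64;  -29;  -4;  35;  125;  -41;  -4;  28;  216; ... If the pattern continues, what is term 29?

-65

Taking every 4th term gives 4 separate tracks.
Track A: 19, 7, -5, -17, -29, -41 (arithmetic, step −12).
Track B: -4, -4, -4, -4, -4, -4 (the constant sequence -4).
Track C: 63, 56, 49, 42, 35, 28 (linear: a_n = 70 − 7·n).
Track D: 1, 8, 27, 64, 125, 216 (the cubes 1³, 2³, 3³, …).
Position 29 falls in track A as its term 8, giving -65.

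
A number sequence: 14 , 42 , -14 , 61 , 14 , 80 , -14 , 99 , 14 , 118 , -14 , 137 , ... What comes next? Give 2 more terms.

14, 156

Odd-indexed and even-indexed terms follow separate rules.
Stream A = 14, -14, 14, -14, 14, -14: oscillating between 14 and -14.
Stream B = 42, 61, 80, 99, 118, 137: arithmetic with common difference +19.
Position 13 falls in stream A as its term 7, giving 14.
Position 14 → stream B, term 7 = 156.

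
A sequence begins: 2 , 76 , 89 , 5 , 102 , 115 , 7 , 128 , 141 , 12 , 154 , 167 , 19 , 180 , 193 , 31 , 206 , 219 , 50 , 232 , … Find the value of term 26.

The slot pattern repeats as ABB (period 3), so there are 2 interleaved tracks.
Stream A is 2, 5, 7, 12, 19, 31, 50, which is Fibonacci-style (each term is the sum of the two before it).
Stream B is 76, 89, 102, 115, 128, 141, 154, 167, 180, 193, 206, 219, 232, which is arithmetic with common difference +13.
The 26th slot belongs to stream B; its 17th term is 284.

284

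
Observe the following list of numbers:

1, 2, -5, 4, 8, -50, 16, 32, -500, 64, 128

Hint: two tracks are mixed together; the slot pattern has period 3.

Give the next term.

The slot pattern repeats as AAB (period 3), so there are 2 interleaved tracks.
Subsequence A: 1, 2, 4, 8, 16, 32, 64, 128 (powers 2^0, 2^1, 2^2, …).
Subsequence B: -5, -50, -500 (multiplying by 10 each time).
Term 12 comes from subsequence B (its 4th entry): -5000.

-5000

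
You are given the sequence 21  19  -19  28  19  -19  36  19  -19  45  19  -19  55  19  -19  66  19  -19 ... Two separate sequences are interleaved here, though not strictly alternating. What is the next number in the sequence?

78

Positions follow the repeating pattern ABB; grouping by letter gives 2 tracks.
Track A: 21, 28, 36, 45, 55, 66 — triangular numbers n(n+1)/2 for n = 6, 7, ….
Track B: 19, -19, 19, -19, 19, -19, 19, -19, 19, -19, 19, -19 — alternating ±19.
The 19th slot belongs to track A; its 7th term is 78.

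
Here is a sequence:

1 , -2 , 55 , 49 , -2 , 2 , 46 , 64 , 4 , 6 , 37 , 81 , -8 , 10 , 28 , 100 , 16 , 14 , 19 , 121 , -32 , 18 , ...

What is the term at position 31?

-8

Read the sequence 4 terms at a time; column i is its own pattern.
Track A is 1, -2, 4, -8, 16, -32, which is geometric, ×-2 each step.
Track B is -2, 2, 6, 10, 14, 18, which is arithmetic, step +4.
Track C is 55, 46, 37, 28, 19, which is linear: a_n = 64 − 9·n.
Track D is 49, 64, 81, 100, 121, which is perfect squares starting at 7².
Position 31 → track C, term 8 = -8.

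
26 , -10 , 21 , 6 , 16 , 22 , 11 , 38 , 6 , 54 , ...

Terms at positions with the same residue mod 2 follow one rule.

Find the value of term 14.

Odd-indexed and even-indexed terms follow separate rules.
Subsequence A = 26, 21, 16, 11, 6: arithmetic, step −5.
Subsequence B = -10, 6, 22, 38, 54: adding 16 each time.
Position 14 falls in subsequence B as its term 7, giving 86.

86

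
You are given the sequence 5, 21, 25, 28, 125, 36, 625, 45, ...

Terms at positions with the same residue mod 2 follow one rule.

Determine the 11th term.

Taking every 2nd term gives 2 separate tracks.
Stream A: 5, 25, 125, 625 — geometric with ratio 5.
Stream B: 21, 28, 36, 45 — the triangular numbers T_6, T_7, ….
Term 11 comes from stream A (its 6th entry): 15625.

15625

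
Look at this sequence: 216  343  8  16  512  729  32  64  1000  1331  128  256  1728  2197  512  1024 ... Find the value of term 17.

2744

The slot pattern repeats as AABB (period 4), so there are 2 interleaved tracks.
Track A: 216, 343, 512, 729, 1000, 1331, 1728, 2197. The cubes 6³, 7³, 8³, ….
Track B: 8, 16, 32, 64, 128, 256, 512, 1024. Successive powers of 2.
The 17th slot belongs to track A; its 9th term is 2744.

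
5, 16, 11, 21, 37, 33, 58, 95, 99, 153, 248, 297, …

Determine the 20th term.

4448

Reading positions in blocks of 3 reveals the pattern AAB — 2 tracks woven together.
Stream A is 5, 16, 21, 37, 58, 95, 153, 248, which is a Fibonacci-like recurrence a_n = a_{n-1} + a_{n-2}.
Stream B is 11, 33, 99, 297, which is geometric, ×3 each step.
Position 20 → stream A, term 14 = 4448.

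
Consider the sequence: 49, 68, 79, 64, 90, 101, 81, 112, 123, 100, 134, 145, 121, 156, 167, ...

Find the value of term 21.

211

The slot pattern repeats as ABB (period 3), so there are 2 interleaved tracks.
Subsequence A: 49, 64, 81, 100, 121 (consecutive squares n² from n = 7).
Subsequence B: 68, 79, 90, 101, 112, 123, 134, 145, 156, 167 (linear: a_n = 57 + 11·n).
Term 21 comes from subsequence B (its 14th entry): 211.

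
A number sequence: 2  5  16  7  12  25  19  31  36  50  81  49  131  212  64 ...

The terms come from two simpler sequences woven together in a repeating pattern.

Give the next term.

The slot pattern repeats as AAB (period 3), so there are 2 interleaved tracks.
Track A = 2, 5, 7, 12, 19, 31, 50, 81, 131, 212: a Fibonacci-like recurrence a_n = a_{n-1} + a_{n-2}.
Track B = 16, 25, 36, 49, 64: consecutive squares n² from n = 4.
Position 16 → track A, term 11 = 343.

343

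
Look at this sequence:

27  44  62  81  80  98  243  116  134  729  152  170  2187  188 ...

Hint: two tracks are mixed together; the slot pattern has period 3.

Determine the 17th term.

Reading positions in blocks of 3 reveals the pattern ABB — 2 tracks woven together.
Stream A is 27, 81, 243, 729, 2187, which is powers 3^3, 3^4, 3^5, ….
Stream B is 44, 62, 80, 98, 116, 134, 152, 170, 188, which is arithmetic, step +18.
Position 17 falls in stream B as its term 11, giving 224.

224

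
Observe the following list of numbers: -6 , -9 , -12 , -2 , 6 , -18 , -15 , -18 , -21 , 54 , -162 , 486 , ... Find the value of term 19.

Positions follow the repeating pattern AAABBB; grouping by letter gives 2 tracks.
Track A = -6, -9, -12, -15, -18, -21: subtracting 3 each time.
Track B = -2, 6, -18, 54, -162, 486: a geometric progression (common ratio -3).
Position 19 falls in track A as its term 10, giving -33.

-33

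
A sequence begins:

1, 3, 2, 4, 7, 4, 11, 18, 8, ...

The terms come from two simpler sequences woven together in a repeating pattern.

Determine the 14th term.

123

The slot pattern repeats as AAB (period 3), so there are 2 interleaved tracks.
Stream A = 1, 3, 4, 7, 11, 18: Fibonacci-style (each term is the sum of the two before it).
Stream B = 2, 4, 8: geometric with ratio 2.
Position 14 → stream A, term 10 = 123.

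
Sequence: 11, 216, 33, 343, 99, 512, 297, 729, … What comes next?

891

Positions 1, 3, 5, … form one subsequence and positions 2, 4, 6, … form another.
Track A is 11, 33, 99, 297, which is geometric, ×3 each step.
Track B is 216, 343, 512, 729, which is the cubes 6³, 7³, 8³, ….
Position 9 falls in track A as its term 5, giving 891.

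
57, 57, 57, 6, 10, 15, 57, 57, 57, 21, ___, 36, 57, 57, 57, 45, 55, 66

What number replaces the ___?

Reading positions in blocks of 6 reveals the pattern AAABBB — 2 tracks woven together.
Stream A: 57, 57, 57, 57, 57, 57, 57, 57, 57 — always 57.
Stream B: 6, 10, 15, 21, ?, 36, 45, 55, 66 — triangular numbers n(n+1)/2 for n = 3, 4, ….
Stream B's pattern makes the blank 28.

28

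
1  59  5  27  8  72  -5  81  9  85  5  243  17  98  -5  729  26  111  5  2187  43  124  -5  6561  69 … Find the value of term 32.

Split by position mod 4 into 4 tracks.
Track A: 1, 8, 9, 17, 26, 43, 69 — Fibonacci-style (each term is the sum of the two before it).
Track B: 59, 72, 85, 98, 111, 124 — linear: a_n = 46 + 13·n.
Track C: 5, -5, 5, -5, 5, -5 — the oscillation 5·(−1)^(n+1).
Track D: 27, 81, 243, 729, 2187, 6561 — successive powers of 3.
The 32nd slot belongs to track D; its 8th term is 59049.

59049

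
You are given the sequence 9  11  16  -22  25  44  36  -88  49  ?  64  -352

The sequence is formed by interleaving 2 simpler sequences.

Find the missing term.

176

Positions 1, 3, 5, … form one subsequence and positions 2, 4, 6, … form another.
Track A is 9, 16, 25, 36, 49, 64, which is perfect squares starting at 3².
Track B is 11, -22, 44, -88, ?, -352, which is a geometric progression (common ratio -2).
So the missing entry in track B is 176.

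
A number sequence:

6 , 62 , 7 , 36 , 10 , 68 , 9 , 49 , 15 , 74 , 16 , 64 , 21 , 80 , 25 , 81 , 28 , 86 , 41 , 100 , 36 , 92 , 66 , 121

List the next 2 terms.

Split by position mod 4 into 4 tracks.
Track A: 6, 10, 15, 21, 28, 36 — triangular numbers n(n+1)/2 for n = 3, 4, ….
Track B: 62, 68, 74, 80, 86, 92 — arithmetic with common difference +6.
Track C: 7, 9, 16, 25, 41, 66 — each term equals the sum of the previous two.
Track D: 36, 49, 64, 81, 100, 121 — consecutive squares n² from n = 6.
Position 25 → track A, term 7 = 45.
The 26th slot belongs to track B; its 7th term is 98.

45, 98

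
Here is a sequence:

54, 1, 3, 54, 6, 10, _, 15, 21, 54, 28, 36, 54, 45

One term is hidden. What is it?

54

Reading positions in blocks of 3 reveals the pattern ABB — 2 tracks woven together.
Stream A is 54, 54, ?, 54, 54, which is always 54.
Stream B is 1, 3, 6, 10, 15, 21, 28, 36, 45, which is triangular numbers starting at T_1.
Stream A's pattern makes the blank 54.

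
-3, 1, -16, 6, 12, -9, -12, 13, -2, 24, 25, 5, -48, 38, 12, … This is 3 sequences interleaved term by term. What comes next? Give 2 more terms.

The terms cycle through 3 interleaved subsequences.
Track A = -3, 6, -12, 24, -48: a geometric progression (common ratio -2).
Track B = 1, 12, 13, 25, 38: Fibonacci-style (each term is the sum of the two before it).
Track C = -16, -9, -2, 5, 12: linear: a_n = -23 + 7·n.
Term 16 comes from track A (its 6th entry): 96.
Position 17 → track B, term 6 = 63.

96, 63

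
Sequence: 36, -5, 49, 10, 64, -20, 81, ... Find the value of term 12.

The terms cycle through 2 interleaved subsequences.
Track A: 36, 49, 64, 81 — consecutive squares n² from n = 6.
Track B: -5, 10, -20 — a geometric progression (common ratio -2).
The 12th slot belongs to track B; its 6th term is 160.

160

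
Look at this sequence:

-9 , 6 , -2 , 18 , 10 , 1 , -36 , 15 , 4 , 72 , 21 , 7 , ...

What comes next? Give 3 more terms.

-144, 28, 10

Read the sequence 3 terms at a time; column i is its own pattern.
Stream A = -9, 18, -36, 72: multiplying by -2 each time.
Stream B = 6, 10, 15, 21: triangular numbers starting at T_3.
Stream C = -2, 1, 4, 7: arithmetic with common difference +3.
The 13th slot belongs to stream A; its 5th term is -144.
Term 14 comes from stream B (its 5th entry): 28.
Position 15 falls in stream C as its term 5, giving 10.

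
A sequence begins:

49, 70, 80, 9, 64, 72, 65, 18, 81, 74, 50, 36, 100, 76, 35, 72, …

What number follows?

Read the sequence 4 terms at a time; column i is its own pattern.
Track A is 49, 64, 81, 100, which is the squares 7², 8², 9², ….
Track B is 70, 72, 74, 76, which is linear: a_n = 68 + 2·n.
Track C is 80, 65, 50, 35, which is subtracting 15 each time.
Track D is 9, 18, 36, 72, which is geometric, ×2 each step.
Term 17 comes from track A (its 5th entry): 121.

121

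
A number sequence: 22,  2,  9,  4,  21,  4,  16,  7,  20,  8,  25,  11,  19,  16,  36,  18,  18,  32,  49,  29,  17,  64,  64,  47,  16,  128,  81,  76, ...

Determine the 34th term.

512

Taking every 4th term gives 4 separate tracks.
Stream A = 22, 21, 20, 19, 18, 17, 16: linear: a_n = 23 − n.
Stream B = 2, 4, 8, 16, 32, 64, 128: powers of 2.
Stream C = 9, 16, 25, 36, 49, 64, 81: consecutive squares n² from n = 3.
Stream D = 4, 7, 11, 18, 29, 47, 76: a Fibonacci-like recurrence a_n = a_{n-1} + a_{n-2}.
Term 34 comes from stream B (its 9th entry): 512.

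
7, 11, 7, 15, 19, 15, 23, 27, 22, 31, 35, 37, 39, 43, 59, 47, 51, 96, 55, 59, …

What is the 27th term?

406

Reading positions in blocks of 3 reveals the pattern AAB — 2 tracks woven together.
Track A = 7, 11, 15, 19, 23, 27, 31, 35, 39, 43, 47, 51, 55, 59: adding 4 each time.
Track B = 7, 15, 22, 37, 59, 96: a Fibonacci-like recurrence a_n = a_{n-1} + a_{n-2}.
The 27th slot belongs to track B; its 9th term is 406.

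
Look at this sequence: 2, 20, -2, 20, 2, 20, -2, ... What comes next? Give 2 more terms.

20, 2

Split by position mod 2 into 2 tracks.
Track A = 2, -2, 2, -2: oscillating between 2 and -2.
Track B = 20, 20, 20: constant 20.
Term 8 comes from track B (its 4th entry): 20.
Position 9 falls in track A as its term 5, giving 2.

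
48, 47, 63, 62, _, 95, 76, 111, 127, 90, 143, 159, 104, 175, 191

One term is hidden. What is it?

Reading positions in blocks of 3 reveals the pattern ABB — 2 tracks woven together.
Stream A: 48, 62, 76, 90, 104 — linear: a_n = 34 + 14·n.
Stream B: 47, 63, ?, 95, 111, 127, 143, 159, 175, 191 — linear: a_n = 31 + 16·n.
The gap is stream B's term 3; the rule gives 79.

79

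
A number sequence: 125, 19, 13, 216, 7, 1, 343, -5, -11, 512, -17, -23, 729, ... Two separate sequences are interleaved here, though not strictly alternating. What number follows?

The slot pattern repeats as ABB (period 3), so there are 2 interleaved tracks.
Stream A: 125, 216, 343, 512, 729 — perfect cubes starting at 5³.
Stream B: 19, 13, 7, 1, -5, -11, -17, -23 — subtracting 6 each time.
Position 14 → stream B, term 9 = -29.

-29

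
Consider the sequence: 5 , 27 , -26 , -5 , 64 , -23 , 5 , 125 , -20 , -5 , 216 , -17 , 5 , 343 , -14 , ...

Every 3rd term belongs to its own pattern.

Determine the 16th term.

-5

Split by position mod 3 into 3 tracks.
Stream A: 5, -5, 5, -5, 5. Alternating ±5.
Stream B: 27, 64, 125, 216, 343. Consecutive cubes n³ from n = 3.
Stream C: -26, -23, -20, -17, -14. Adding 3 each time.
Position 16 → stream A, term 6 = -5.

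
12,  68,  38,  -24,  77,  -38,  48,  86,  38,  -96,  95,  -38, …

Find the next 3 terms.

Taking every 3rd term gives 3 separate tracks.
Track A is 12, -24, 48, -96, which is multiplying by -2 each time.
Track B is 68, 77, 86, 95, which is adding 9 each time.
Track C is 38, -38, 38, -38, which is the oscillation 38·(−1)^(n+1).
Term 13 comes from track A (its 5th entry): 192.
Term 14 comes from track B (its 5th entry): 104.
The 15th slot belongs to track C; its 5th term is 38.

192, 104, 38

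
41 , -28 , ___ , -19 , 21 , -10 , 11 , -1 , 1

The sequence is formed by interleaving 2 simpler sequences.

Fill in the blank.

31

Positions 1, 3, 5, … form one subsequence and positions 2, 4, 6, … form another.
Stream A is 41, ?, 21, 11, 1, which is subtracting 10 each time.
Stream B is -28, -19, -10, -1, which is arithmetic with common difference +9.
Stream A's pattern makes the blank 31.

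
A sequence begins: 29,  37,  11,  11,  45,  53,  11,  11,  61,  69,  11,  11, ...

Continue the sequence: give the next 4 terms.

Reading positions in blocks of 4 reveals the pattern AABB — 2 tracks woven together.
Track A: 29, 37, 45, 53, 61, 69 — adding 8 each time.
Track B: 11, 11, 11, 11, 11, 11 — the constant sequence 11.
Position 13 falls in track A as its term 7, giving 77.
Position 14 → track A, term 8 = 85.
Position 15 → track B, term 7 = 11.
The 16th slot belongs to track B; its 8th term is 11.

77, 85, 11, 11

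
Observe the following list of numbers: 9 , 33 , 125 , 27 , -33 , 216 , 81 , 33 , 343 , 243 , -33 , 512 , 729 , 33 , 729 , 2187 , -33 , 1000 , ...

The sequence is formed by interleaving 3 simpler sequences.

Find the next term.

Split by position mod 3: positions 1, 4, 7, … form one track, and each other residue class forms its own.
Track A: 9, 27, 81, 243, 729, 2187 — powers of 3.
Track B: 33, -33, 33, -33, 33, -33 — alternating ±33.
Track C: 125, 216, 343, 512, 729, 1000 — perfect cubes starting at 5³.
Position 19 → track A, term 7 = 6561.

6561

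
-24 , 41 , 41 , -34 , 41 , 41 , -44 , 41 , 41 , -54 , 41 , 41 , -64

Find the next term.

41

Positions follow the repeating pattern ABB; grouping by letter gives 2 tracks.
Track A: -24, -34, -44, -54, -64 — arithmetic with common difference −10.
Track B: 41, 41, 41, 41, 41, 41, 41, 41 — the constant sequence 41.
Position 14 falls in track B as its term 9, giving 41.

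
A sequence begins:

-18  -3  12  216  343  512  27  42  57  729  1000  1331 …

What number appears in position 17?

Positions follow the repeating pattern AAABBB; grouping by letter gives 2 tracks.
Track A is -18, -3, 12, 27, 42, 57, which is adding 15 each time.
Track B is 216, 343, 512, 729, 1000, 1331, which is the cubes 6³, 7³, 8³, ….
Position 17 → track B, term 8 = 2197.

2197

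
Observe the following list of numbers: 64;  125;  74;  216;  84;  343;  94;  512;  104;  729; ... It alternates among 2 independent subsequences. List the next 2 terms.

The terms cycle through 2 interleaved subsequences.
Stream A = 64, 74, 84, 94, 104: arithmetic with common difference +10.
Stream B = 125, 216, 343, 512, 729: perfect cubes starting at 5³.
Term 11 comes from stream A (its 6th entry): 114.
Term 12 comes from stream B (its 6th entry): 1000.

114, 1000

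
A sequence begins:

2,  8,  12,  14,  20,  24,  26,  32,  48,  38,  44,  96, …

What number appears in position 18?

The slot pattern repeats as AAB (period 3), so there are 2 interleaved tracks.
Stream A: 2, 8, 14, 20, 26, 32, 38, 44. Arithmetic, step +6.
Stream B: 12, 24, 48, 96. Geometric, ×2 each step.
Position 18 falls in stream B as its term 6, giving 384.

384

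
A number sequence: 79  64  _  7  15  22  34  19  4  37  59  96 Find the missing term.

The slot pattern repeats as AAABBB (period 6), so there are 2 interleaved tracks.
Stream A: 79, 64, ?, 34, 19, 4. Subtracting 15 each time.
Stream B: 7, 15, 22, 37, 59, 96. A Fibonacci-like recurrence a_n = a_{n-1} + a_{n-2}.
The gap is stream A's term 3; the rule gives 49.

49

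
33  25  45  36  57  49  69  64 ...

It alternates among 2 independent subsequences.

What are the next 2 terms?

81, 81

The terms cycle through 2 interleaved subsequences.
Subsequence A = 33, 45, 57, 69: arithmetic, step +12.
Subsequence B = 25, 36, 49, 64: consecutive squares n² from n = 5.
Term 9 comes from subsequence A (its 5th entry): 81.
Term 10 comes from subsequence B (its 5th entry): 81.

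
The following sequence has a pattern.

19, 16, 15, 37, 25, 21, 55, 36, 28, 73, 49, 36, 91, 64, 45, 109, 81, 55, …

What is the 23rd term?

Taking every 3rd term gives 3 separate tracks.
Track A: 19, 37, 55, 73, 91, 109 (arithmetic, step +18).
Track B: 16, 25, 36, 49, 64, 81 (the squares 4², 5², 6², …).
Track C: 15, 21, 28, 36, 45, 55 (the triangular numbers T_5, T_6, …).
Position 23 → track B, term 8 = 121.

121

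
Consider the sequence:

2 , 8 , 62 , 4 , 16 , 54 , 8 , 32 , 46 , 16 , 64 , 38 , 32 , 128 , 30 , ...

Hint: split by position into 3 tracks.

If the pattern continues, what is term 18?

22

Split by position mod 3 into 3 tracks.
Track A = 2, 4, 8, 16, 32: a geometric progression (common ratio 2).
Track B = 8, 16, 32, 64, 128: powers 2^3, 2^4, 2^5, ….
Track C = 62, 54, 46, 38, 30: subtracting 8 each time.
Position 18 falls in track C as its term 6, giving 22.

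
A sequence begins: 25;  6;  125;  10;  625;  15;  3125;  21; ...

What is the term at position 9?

15625

Odd-indexed and even-indexed terms follow separate rules.
Stream A: 25, 125, 625, 3125 (successive powers of 5).
Stream B: 6, 10, 15, 21 (the triangular numbers T_3, T_4, …).
Position 9 falls in stream A as its term 5, giving 15625.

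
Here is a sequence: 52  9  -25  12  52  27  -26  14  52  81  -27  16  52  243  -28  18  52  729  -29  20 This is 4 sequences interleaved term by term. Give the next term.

Read the sequence 4 terms at a time; column i is its own pattern.
Subsequence A is 52, 52, 52, 52, 52, which is the constant sequence 52.
Subsequence B is 9, 27, 81, 243, 729, which is powers 3^2, 3^3, 3^4, ….
Subsequence C is -25, -26, -27, -28, -29, which is arithmetic with common difference −1.
Subsequence D is 12, 14, 16, 18, 20, which is linear: a_n = 10 + 2·n.
The 21st slot belongs to subsequence A; its 6th term is 52.

52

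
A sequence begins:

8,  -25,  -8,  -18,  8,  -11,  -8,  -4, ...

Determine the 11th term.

-8

Taking every 2nd term gives 2 separate tracks.
Track A: 8, -8, 8, -8 (the oscillation 8·(−1)^(n+1)).
Track B: -25, -18, -11, -4 (linear: a_n = -32 + 7·n).
Position 11 falls in track A as its term 6, giving -8.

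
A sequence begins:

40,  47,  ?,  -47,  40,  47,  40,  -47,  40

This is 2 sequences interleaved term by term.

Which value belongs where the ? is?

40

Split by position mod 2 into 2 tracks.
Track A is 40, ?, 40, 40, 40, which is constant 40.
Track B is 47, -47, 47, -47, which is the oscillation 47·(−1)^(n+1).
So the missing entry in track A is 40.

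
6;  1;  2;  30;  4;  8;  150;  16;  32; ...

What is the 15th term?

512

Reading positions in blocks of 3 reveals the pattern ABB — 2 tracks woven together.
Subsequence A = 6, 30, 150: a geometric progression (common ratio 5).
Subsequence B = 1, 2, 4, 8, 16, 32: powers of 2.
Position 15 → subsequence B, term 10 = 512.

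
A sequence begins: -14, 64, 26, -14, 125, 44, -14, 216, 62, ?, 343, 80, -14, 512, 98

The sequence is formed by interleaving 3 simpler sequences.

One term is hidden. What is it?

-14

Taking every 3rd term gives 3 separate tracks.
Track A: -14, -14, -14, ?, -14 (the constant sequence -14).
Track B: 64, 125, 216, 343, 512 (the cubes 4³, 5³, 6³, …).
Track C: 26, 44, 62, 80, 98 (arithmetic with common difference +18).
Filling track A at index 4 by its rule yields -14.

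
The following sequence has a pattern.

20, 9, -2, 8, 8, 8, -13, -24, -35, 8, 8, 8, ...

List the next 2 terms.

The slot pattern repeats as AAABBB (period 6), so there are 2 interleaved tracks.
Stream A = 20, 9, -2, -13, -24, -35: arithmetic with common difference −11.
Stream B = 8, 8, 8, 8, 8, 8: constant 8.
The 13th slot belongs to stream A; its 7th term is -46.
The 14th slot belongs to stream A; its 8th term is -57.

-46, -57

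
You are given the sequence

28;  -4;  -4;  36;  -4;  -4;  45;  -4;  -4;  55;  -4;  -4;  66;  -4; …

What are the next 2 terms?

-4, 78

The slot pattern repeats as ABB (period 3), so there are 2 interleaved tracks.
Track A: 28, 36, 45, 55, 66 — triangular numbers starting at T_7.
Track B: -4, -4, -4, -4, -4, -4, -4, -4, -4 — constant -4.
The 15th slot belongs to track B; its 10th term is -4.
Position 16 → track A, term 6 = 78.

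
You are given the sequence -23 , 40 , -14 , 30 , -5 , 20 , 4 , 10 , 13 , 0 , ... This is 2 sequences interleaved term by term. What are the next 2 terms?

The terms cycle through 2 interleaved subsequences.
Track A is -23, -14, -5, 4, 13, which is linear: a_n = -32 + 9·n.
Track B is 40, 30, 20, 10, 0, which is arithmetic, step −10.
Term 11 comes from track A (its 6th entry): 22.
The 12th slot belongs to track B; its 6th term is -10.

22, -10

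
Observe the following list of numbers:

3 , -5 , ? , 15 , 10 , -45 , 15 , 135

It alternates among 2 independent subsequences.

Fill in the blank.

6

Odd-indexed and even-indexed terms follow separate rules.
Track A = 3, ?, 10, 15: triangular numbers n(n+1)/2 for n = 2, 3, ….
Track B = -5, 15, -45, 135: multiplying by -3 each time.
Filling track A at index 2 by its rule yields 6.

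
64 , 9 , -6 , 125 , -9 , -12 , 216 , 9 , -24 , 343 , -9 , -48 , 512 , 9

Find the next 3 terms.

Split by position mod 3 into 3 tracks.
Track A: 64, 125, 216, 343, 512 — the cubes 4³, 5³, 6³, ….
Track B: 9, -9, 9, -9, 9 — oscillating between 9 and -9.
Track C: -6, -12, -24, -48 — a geometric progression (common ratio 2).
Position 15 → track C, term 5 = -96.
Position 16 falls in track A as its term 6, giving 729.
Position 17 → track B, term 6 = -9.

-96, 729, -9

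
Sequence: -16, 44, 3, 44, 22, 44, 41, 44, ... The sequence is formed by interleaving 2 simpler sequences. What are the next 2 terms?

The terms cycle through 2 interleaved subsequences.
Track A: -16, 3, 22, 41 — linear: a_n = -35 + 19·n.
Track B: 44, 44, 44, 44 — the constant sequence 44.
Term 9 comes from track A (its 5th entry): 60.
The 10th slot belongs to track B; its 5th term is 44.

60, 44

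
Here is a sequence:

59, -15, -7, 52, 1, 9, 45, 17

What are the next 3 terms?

25, 38, 33

Positions follow the repeating pattern ABB; grouping by letter gives 2 tracks.
Track A is 59, 52, 45, which is arithmetic, step −7.
Track B is -15, -7, 1, 9, 17, which is linear: a_n = -23 + 8·n.
Position 9 → track B, term 6 = 25.
The 10th slot belongs to track A; its 4th term is 38.
Position 11 → track B, term 7 = 33.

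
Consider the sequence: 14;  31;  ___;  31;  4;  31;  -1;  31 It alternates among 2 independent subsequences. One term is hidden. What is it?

Positions 1, 3, 5, … form one subsequence and positions 2, 4, 6, … form another.
Subsequence A: 14, ?, 4, -1. Arithmetic with common difference −5.
Subsequence B: 31, 31, 31, 31. Always 31.
So the missing entry in subsequence A is 9.

9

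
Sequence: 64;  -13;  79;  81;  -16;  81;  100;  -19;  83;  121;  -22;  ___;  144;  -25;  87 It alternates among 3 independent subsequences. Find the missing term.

The terms cycle through 3 interleaved subsequences.
Subsequence A: 64, 81, 100, 121, 144 (perfect squares starting at 8²).
Subsequence B: -13, -16, -19, -22, -25 (arithmetic, step −3).
Subsequence C: 79, 81, 83, ?, 87 (linear: a_n = 77 + 2·n).
Filling subsequence C at index 4 by its rule yields 85.

85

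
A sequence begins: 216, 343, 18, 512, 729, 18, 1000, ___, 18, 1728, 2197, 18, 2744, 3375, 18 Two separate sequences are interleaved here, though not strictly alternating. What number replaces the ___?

Reading positions in blocks of 3 reveals the pattern AAB — 2 tracks woven together.
Stream A: 216, 343, 512, 729, 1000, ?, 1728, 2197, 2744, 3375 (the cubes 6³, 7³, 8³, …).
Stream B: 18, 18, 18, 18, 18 (always 18).
Stream A's pattern makes the blank 1331.

1331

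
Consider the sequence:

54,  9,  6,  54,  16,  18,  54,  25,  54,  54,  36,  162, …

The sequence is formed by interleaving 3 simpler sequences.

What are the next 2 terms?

54, 49

Split by position mod 3 into 3 tracks.
Stream A: 54, 54, 54, 54 (always 54).
Stream B: 9, 16, 25, 36 (perfect squares starting at 3²).
Stream C: 6, 18, 54, 162 (geometric with ratio 3).
Term 13 comes from stream A (its 5th entry): 54.
Term 14 comes from stream B (its 5th entry): 49.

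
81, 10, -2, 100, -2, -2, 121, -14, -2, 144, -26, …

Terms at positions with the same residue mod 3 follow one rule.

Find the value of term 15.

Read the sequence 3 terms at a time; column i is its own pattern.
Stream A is 81, 100, 121, 144, which is consecutive squares n² from n = 9.
Stream B is 10, -2, -14, -26, which is arithmetic, step −12.
Stream C is -2, -2, -2, which is constant -2.
Position 15 → stream C, term 5 = -2.

-2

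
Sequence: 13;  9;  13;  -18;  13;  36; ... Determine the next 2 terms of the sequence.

Odd-indexed and even-indexed terms follow separate rules.
Track A is 13, 13, 13, which is always 13.
Track B is 9, -18, 36, which is geometric with ratio -2.
Position 7 falls in track A as its term 4, giving 13.
Position 8 → track B, term 4 = -72.

13, -72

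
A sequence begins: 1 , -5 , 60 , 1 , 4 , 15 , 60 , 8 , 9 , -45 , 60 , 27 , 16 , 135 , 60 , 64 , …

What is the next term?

The terms cycle through 4 interleaved subsequences.
Track A = 1, 4, 9, 16: perfect squares starting at 1².
Track B = -5, 15, -45, 135: a geometric progression (common ratio -3).
Track C = 60, 60, 60, 60: the constant sequence 60.
Track D = 1, 8, 27, 64: consecutive cubes n³ from n = 1.
Term 17 comes from track A (its 5th entry): 25.

25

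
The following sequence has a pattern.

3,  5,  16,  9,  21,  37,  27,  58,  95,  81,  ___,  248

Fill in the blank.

153

The slot pattern repeats as ABB (period 3), so there are 2 interleaved tracks.
Track A: 3, 9, 27, 81 (multiplying by 3 each time).
Track B: 5, 16, 21, 37, 58, 95, ?, 248 (Fibonacci-style (each term is the sum of the two before it)).
So the missing entry in track B is 153.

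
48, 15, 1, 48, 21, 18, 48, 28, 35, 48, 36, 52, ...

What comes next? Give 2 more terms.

Split by position mod 3: positions 1, 4, 7, … form one track, and each other residue class forms its own.
Track A: 48, 48, 48, 48. Constant 48.
Track B: 15, 21, 28, 36. Triangular numbers n(n+1)/2 for n = 5, 6, ….
Track C: 1, 18, 35, 52. Linear: a_n = -16 + 17·n.
Position 13 falls in track A as its term 5, giving 48.
Term 14 comes from track B (its 5th entry): 45.

48, 45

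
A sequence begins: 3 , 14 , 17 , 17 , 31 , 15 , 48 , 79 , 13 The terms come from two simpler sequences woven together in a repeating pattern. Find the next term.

Reading positions in blocks of 3 reveals the pattern AAB — 2 tracks woven together.
Stream A = 3, 14, 17, 31, 48, 79: Fibonacci-style (each term is the sum of the two before it).
Stream B = 17, 15, 13: arithmetic with common difference −2.
Position 10 → stream A, term 7 = 127.

127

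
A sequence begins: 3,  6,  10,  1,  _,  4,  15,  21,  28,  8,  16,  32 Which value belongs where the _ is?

2

Positions follow the repeating pattern AAABBB; grouping by letter gives 2 tracks.
Stream A is 3, 6, 10, 15, 21, 28, which is triangular numbers starting at T_2.
Stream B is 1, ?, 4, 8, 16, 32, which is successive powers of 2.
So the missing entry in stream B is 2.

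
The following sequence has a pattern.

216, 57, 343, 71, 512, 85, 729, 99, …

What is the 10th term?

Positions 1, 3, 5, … form one subsequence and positions 2, 4, 6, … form another.
Track A is 216, 343, 512, 729, which is the cubes 6³, 7³, 8³, ….
Track B is 57, 71, 85, 99, which is arithmetic with common difference +14.
The 10th slot belongs to track B; its 5th term is 113.

113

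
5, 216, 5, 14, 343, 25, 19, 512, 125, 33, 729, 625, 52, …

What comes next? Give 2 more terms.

1000, 3125

Split by position mod 3: positions 1, 4, 7, … form one track, and each other residue class forms its own.
Track A: 5, 14, 19, 33, 52. A Fibonacci-like recurrence a_n = a_{n-1} + a_{n-2}.
Track B: 216, 343, 512, 729. The cubes 6³, 7³, 8³, ….
Track C: 5, 25, 125, 625. Multiplying by 5 each time.
Position 14 falls in track B as its term 5, giving 1000.
Term 15 comes from track C (its 5th entry): 3125.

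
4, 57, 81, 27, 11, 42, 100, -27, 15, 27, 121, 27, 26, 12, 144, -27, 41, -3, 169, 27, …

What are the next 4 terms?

67, -18, 196, -27

The terms cycle through 4 interleaved subsequences.
Stream A: 4, 11, 15, 26, 41 — a Fibonacci-like recurrence a_n = a_{n-1} + a_{n-2}.
Stream B: 57, 42, 27, 12, -3 — arithmetic with common difference −15.
Stream C: 81, 100, 121, 144, 169 — the squares 9², 10², 11², ….
Stream D: 27, -27, 27, -27, 27 — oscillating between 27 and -27.
Term 21 comes from stream A (its 6th entry): 67.
Position 22 falls in stream B as its term 6, giving -18.
Term 23 comes from stream C (its 6th entry): 196.
Position 24 → stream D, term 6 = -27.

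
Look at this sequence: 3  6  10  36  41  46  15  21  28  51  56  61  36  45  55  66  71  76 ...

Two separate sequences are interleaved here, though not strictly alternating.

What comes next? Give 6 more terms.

Positions follow the repeating pattern AAABBB; grouping by letter gives 2 tracks.
Track A: 3, 6, 10, 15, 21, 28, 36, 45, 55 (triangular numbers n(n+1)/2 for n = 2, 3, …).
Track B: 36, 41, 46, 51, 56, 61, 66, 71, 76 (arithmetic with common difference +5).
Position 19 falls in track A as its term 10, giving 66.
The 20th slot belongs to track A; its 11th term is 78.
The 21st slot belongs to track A; its 12th term is 91.
Term 22 comes from track B (its 10th entry): 81.
Term 23 comes from track B (its 11th entry): 86.
Position 24 → track B, term 12 = 91.

66, 78, 91, 81, 86, 91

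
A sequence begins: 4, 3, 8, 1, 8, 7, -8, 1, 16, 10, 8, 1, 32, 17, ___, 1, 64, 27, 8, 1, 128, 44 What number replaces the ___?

-8

Read the sequence 4 terms at a time; column i is its own pattern.
Track A: 4, 8, 16, 32, 64, 128 — successive powers of 2.
Track B: 3, 7, 10, 17, 27, 44 — a Fibonacci-like recurrence a_n = a_{n-1} + a_{n-2}.
Track C: 8, -8, 8, ?, 8 — the oscillation 8·(−1)^(n+1).
Track D: 1, 1, 1, 1, 1 — constant 1.
Track C's pattern makes the blank -8.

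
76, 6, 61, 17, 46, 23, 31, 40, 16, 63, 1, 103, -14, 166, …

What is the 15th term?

Split by position mod 2 into 2 tracks.
Track A = 76, 61, 46, 31, 16, 1, -14: arithmetic with common difference −15.
Track B = 6, 17, 23, 40, 63, 103, 166: Fibonacci-style (each term is the sum of the two before it).
Position 15 falls in track A as its term 8, giving -29.

-29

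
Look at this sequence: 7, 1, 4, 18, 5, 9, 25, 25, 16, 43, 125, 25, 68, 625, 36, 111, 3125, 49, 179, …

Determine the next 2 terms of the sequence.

15625, 64

Split by position mod 3: positions 1, 4, 7, … form one track, and each other residue class forms its own.
Stream A: 7, 18, 25, 43, 68, 111, 179 (a Fibonacci-like recurrence a_n = a_{n-1} + a_{n-2}).
Stream B: 1, 5, 25, 125, 625, 3125 (multiplying by 5 each time).
Stream C: 4, 9, 16, 25, 36, 49 (the squares 2², 3², 4², …).
Term 20 comes from stream B (its 7th entry): 15625.
Term 21 comes from stream C (its 7th entry): 64.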